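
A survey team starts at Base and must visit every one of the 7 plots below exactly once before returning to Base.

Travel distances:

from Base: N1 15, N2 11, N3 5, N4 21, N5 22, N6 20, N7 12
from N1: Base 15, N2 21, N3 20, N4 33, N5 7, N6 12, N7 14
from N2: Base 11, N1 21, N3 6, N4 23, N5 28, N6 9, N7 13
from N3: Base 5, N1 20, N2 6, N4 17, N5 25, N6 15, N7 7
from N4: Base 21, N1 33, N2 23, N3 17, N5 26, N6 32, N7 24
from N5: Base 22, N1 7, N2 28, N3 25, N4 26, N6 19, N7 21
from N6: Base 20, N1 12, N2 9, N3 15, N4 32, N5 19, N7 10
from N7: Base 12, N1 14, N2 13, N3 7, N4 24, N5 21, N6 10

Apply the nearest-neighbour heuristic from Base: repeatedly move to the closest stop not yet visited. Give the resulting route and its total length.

Nearest-neighbour total = 98; route Base → N3 → N2 → N6 → N7 → N1 → N5 → N4 → Base.

At Base the remaining stops are N3 5, N2 11, N7 12, N1 15, N6 20, N4 21, N5 22; go to N3.
At N3 the remaining stops are N2 6, N7 7, N6 15, N4 17, N1 20, N5 25; go to N2.
At N2 the remaining stops are N6 9, N7 13, N1 21, N4 23, N5 28; go to N6.
At N6 the remaining stops are N7 10, N1 12, N5 19, N4 32; go to N7.
At N7 the remaining stops are N1 14, N5 21, N4 24; go to N1.
At N1 the remaining stops are N5 7, N4 33; go to N5.
At N5 the remaining stops are N4 26; go to N4.
Return N4→Base: 21.
Total = 5 + 6 + 9 + 10 + 14 + 7 + 26 + 21 = 98.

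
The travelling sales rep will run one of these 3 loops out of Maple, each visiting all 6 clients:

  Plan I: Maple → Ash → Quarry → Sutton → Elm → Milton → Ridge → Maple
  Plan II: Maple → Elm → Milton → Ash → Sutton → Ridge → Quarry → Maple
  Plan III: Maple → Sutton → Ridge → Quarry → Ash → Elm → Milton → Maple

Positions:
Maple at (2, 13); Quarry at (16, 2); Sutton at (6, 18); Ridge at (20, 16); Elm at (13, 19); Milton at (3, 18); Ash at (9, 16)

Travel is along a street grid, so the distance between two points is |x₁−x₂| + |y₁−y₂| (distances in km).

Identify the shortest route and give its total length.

88 km — Plan III is the shortest.

Plan I: 10 + 21 + 26 + 8 + 11 + 19 + 21 = 116
Plan II: 17 + 11 + 8 + 5 + 16 + 18 + 25 = 100
Plan III: 9 + 16 + 18 + 21 + 7 + 11 + 6 = 88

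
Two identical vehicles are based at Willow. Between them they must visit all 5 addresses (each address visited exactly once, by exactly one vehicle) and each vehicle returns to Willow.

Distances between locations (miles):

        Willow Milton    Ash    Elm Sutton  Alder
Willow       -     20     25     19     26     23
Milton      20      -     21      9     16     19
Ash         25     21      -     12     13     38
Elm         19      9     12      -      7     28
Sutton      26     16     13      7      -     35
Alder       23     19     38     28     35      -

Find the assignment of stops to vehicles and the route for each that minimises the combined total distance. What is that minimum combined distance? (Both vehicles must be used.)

Check every non-empty split of the stops between the two vehicles; for each half take its own optimal tour:
  {Milton} + {Ash, Elm, Sutton, Alder}: 40 + 96 = 136
  {Ash} + {Milton, Elm, Sutton, Alder}: 50 + 84 = 134
  {Milton, Ash} + {Elm, Sutton, Alder}: 66 + 84 = 150
  {Elm} + {Milton, Ash, Sutton, Alder}: 38 + 96 = 134
  {Milton, Elm} + {Ash, Sutton, Alder}: 48 + 96 = 144
  {Ash, Elm} + {Milton, Sutton, Alder}: 56 + 84 = 140
  … (15 splits in total)
  {Milton, Ash, Elm, Sutton} + {Alder}: 74 + 46 = 120  ← best
Best: vehicle 1 Willow → Milton → Elm → Sutton → Ash → Willow = 74; vehicle 2 Willow → Alder → Willow = 46; combined 120.

120 miles — the smallest possible combined total.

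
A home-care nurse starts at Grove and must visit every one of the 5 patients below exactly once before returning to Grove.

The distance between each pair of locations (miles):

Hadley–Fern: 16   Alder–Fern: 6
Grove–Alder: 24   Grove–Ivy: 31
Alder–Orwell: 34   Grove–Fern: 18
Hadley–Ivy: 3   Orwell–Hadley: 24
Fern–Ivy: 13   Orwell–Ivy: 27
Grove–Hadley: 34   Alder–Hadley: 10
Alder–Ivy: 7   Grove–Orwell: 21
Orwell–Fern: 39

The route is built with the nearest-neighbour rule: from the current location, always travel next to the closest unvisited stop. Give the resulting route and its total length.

Nearest-neighbour total = 79 miles; route Grove → Fern → Alder → Ivy → Hadley → Orwell → Grove.

At Grove the remaining stops are Fern 18, Orwell 21, Alder 24, Ivy 31, Hadley 34; go to Fern.
At Fern the remaining stops are Alder 6, Ivy 13, Hadley 16, Orwell 39; go to Alder.
At Alder the remaining stops are Ivy 7, Hadley 10, Orwell 34; go to Ivy.
At Ivy the remaining stops are Hadley 3, Orwell 27; go to Hadley.
At Hadley the remaining stops are Orwell 24; go to Orwell.
Return Orwell→Grove: 21.
Total = 18 + 6 + 7 + 3 + 24 + 21 = 79.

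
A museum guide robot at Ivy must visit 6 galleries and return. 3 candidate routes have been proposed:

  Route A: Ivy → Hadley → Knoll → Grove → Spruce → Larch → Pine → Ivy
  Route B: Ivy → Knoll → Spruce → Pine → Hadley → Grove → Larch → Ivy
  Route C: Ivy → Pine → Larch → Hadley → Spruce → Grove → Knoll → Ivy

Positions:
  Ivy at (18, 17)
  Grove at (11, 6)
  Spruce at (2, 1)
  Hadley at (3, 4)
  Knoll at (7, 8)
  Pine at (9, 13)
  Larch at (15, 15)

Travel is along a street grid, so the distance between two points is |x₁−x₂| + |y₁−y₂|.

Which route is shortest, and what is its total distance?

88 — Route C is the shortest.

Route A: 28 + 8 + 6 + 14 + 27 + 8 + 13 = 104
Route B: 20 + 12 + 19 + 15 + 10 + 13 + 5 = 94
Route C: 13 + 8 + 23 + 4 + 14 + 6 + 20 = 88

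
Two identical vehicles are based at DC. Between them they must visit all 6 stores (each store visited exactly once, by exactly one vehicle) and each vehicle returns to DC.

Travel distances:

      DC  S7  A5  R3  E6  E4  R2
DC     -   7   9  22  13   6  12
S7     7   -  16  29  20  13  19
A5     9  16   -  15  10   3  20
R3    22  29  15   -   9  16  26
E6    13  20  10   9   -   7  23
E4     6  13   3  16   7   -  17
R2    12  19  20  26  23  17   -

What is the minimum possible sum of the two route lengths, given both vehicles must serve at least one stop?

Check every non-empty split of the stops between the two vehicles; for each half take its own optimal tour:
  {S7} + {A5, R3, E6, E4, R2}: 14 + 66 = 80
  {A5} + {S7, R3, E6, E4, R2}: 18 + 74 = 92
  {S7, A5} + {R3, E6, E4, R2}: 32 + 60 = 92
  {R3} + {S7, A5, E6, E4, R2}: 44 + 68 = 112
  {S7, R3} + {A5, E6, E4, R2}: 58 + 54 = 112
  {A5, R3} + {S7, E6, E4, R2}: 46 + 62 = 108
  … (31 splits in total)
Best: vehicle 1 DC → S7 → DC = 14; vehicle 2 DC → A5 → E4 → E6 → R3 → R2 → DC = 66; combined 80.

80 — the smallest possible combined total.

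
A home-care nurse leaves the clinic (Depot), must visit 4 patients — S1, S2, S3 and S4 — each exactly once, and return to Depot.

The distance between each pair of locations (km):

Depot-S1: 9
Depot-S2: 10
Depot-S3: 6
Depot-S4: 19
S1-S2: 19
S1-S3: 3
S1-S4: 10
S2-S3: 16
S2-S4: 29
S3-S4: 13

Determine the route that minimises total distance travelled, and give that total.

Depot → S1 → S2 → S3 → S4 → Depot: 9+19+16+13+19 = 76
Depot → S1 → S2 → S4 → S3 → Depot: 9+19+29+13+6 = 76
Depot → S1 → S3 → S2 → S4 → Depot: 9+3+16+29+19 = 76
Depot → S1 → S3 → S4 → S2 → Depot: 9+3+13+29+10 = 64
Depot → S1 → S4 → S2 → S3 → Depot: 9+10+29+16+6 = 70
Depot → S1 → S4 → S3 → S2 → Depot: 9+10+13+16+10 = 58
Depot → S2 → S1 → S3 → S4 → Depot: 10+19+3+13+19 = 64
Depot → S2 → S1 → S4 → S3 → Depot: 10+19+10+13+6 = 58
Depot → S2 → S3 → S1 → S4 → Depot: 10+16+3+10+19 = 58
Depot → S2 → S4 → S1 → S3 → Depot: 10+29+10+3+6 = 58
Depot → S3 → S1 → S2 → S4 → Depot: 6+3+19+29+19 = 76
Depot → S3 → S2 → S1 → S4 → Depot: 6+16+19+10+19 = 70
The minimum is 58.
One optimal route: Depot → S1 → S4 → S3 → S2 → Depot (or its reverse).

58 km — the shortest possible round trip.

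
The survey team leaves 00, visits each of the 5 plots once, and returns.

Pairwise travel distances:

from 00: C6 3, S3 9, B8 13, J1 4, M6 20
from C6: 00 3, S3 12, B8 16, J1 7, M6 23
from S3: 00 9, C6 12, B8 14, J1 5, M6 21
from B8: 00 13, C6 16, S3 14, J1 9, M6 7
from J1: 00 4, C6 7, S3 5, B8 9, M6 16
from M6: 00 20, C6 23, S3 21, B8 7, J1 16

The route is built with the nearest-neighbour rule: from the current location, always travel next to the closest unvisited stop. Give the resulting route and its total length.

56 along 00 → C6 → J1 → S3 → B8 → M6 → 00.

00 → [C6:3 / J1:4 / S3:9 / B8:13 / M6:20] → C6 (3)
C6 → [J1:7 / S3:12 / B8:16 / M6:23] → J1 (7)
J1 → [S3:5 / B8:9 / M6:16] → S3 (5)
S3 → [B8:14 / M6:21] → B8 (14)
B8 → [M6:7] → M6 (7)
Return M6→00: 20.
Total = 3 + 7 + 5 + 14 + 7 + 20 = 56.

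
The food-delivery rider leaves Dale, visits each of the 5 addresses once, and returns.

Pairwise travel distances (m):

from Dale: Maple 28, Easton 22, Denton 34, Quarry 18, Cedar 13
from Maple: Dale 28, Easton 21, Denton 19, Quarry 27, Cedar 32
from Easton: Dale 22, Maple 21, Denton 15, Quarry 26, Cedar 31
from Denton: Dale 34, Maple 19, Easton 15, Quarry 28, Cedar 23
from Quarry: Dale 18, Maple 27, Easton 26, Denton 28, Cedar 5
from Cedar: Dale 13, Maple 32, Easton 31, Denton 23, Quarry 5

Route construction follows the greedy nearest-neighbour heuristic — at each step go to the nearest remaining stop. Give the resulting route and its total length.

Total distance 106 m via the nearest-neighbour route Dale → Cedar → Quarry → Easton → Denton → Maple → Dale.

Dale → [Cedar:13 / Quarry:18 / Easton:22 / Maple:28 / Denton:34] → Cedar (13)
Cedar → [Quarry:5 / Denton:23 / Easton:31 / Maple:32] → Quarry (5)
Quarry → [Easton:26 / Maple:27 / Denton:28] → Easton (26)
Easton → [Denton:15 / Maple:21] → Denton (15)
Denton → [Maple:19] → Maple (19)
Return Maple→Dale: 28.
Total = 13 + 5 + 26 + 15 + 19 + 28 = 106.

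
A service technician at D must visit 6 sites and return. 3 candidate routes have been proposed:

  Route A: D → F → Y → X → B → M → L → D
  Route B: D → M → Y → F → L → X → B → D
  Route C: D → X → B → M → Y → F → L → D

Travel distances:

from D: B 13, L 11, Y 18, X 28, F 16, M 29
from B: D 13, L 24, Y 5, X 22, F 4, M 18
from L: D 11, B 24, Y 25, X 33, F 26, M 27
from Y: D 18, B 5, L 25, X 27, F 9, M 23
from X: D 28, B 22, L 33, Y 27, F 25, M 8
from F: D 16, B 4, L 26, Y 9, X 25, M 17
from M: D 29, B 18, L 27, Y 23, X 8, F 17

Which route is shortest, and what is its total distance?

Route A: 16 + 9 + 27 + 22 + 18 + 27 + 11 = 130
Route B: 29 + 23 + 9 + 26 + 33 + 22 + 13 = 155
Route C: 28 + 22 + 18 + 23 + 9 + 26 + 11 = 137

Shortest is Route A, total 130.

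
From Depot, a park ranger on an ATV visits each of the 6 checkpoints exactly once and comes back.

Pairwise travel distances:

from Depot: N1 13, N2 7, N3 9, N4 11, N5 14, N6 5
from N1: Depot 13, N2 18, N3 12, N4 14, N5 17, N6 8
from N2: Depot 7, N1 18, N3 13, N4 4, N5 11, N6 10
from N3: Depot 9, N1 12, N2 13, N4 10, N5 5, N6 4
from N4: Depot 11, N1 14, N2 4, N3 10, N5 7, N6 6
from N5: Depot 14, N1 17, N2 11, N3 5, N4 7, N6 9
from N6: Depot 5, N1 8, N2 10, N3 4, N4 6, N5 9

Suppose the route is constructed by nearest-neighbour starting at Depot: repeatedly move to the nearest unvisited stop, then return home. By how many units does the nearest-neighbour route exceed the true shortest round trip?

From Depot: N6=5, N2=7, N3=9, N4=11, N1=13, N5=14 → choose N6 (5).
From N6: N3=4, N4=6, N1=8, N5=9, N2=10 → choose N3 (4).
From N3: N5=5, N4=10, N1=12, N2=13 → choose N5 (5).
From N5: N4=7, N2=11, N1=17 → choose N4 (7).
From N4: N2=4, N1=14 → choose N2 (4).
From N2: N1=18 → choose N1 (18).
NN route Depot → N6 → N3 → N5 → N4 → N2 → N1 → Depot costs 56.
Optimal: Depot → N1 → N6 → N3 → N5 → N4 → N2 → Depot costs 48 (by enumerating all 360 distinct tours).
Excess = 56 − 48 = 8.

Excess over optimum: 8.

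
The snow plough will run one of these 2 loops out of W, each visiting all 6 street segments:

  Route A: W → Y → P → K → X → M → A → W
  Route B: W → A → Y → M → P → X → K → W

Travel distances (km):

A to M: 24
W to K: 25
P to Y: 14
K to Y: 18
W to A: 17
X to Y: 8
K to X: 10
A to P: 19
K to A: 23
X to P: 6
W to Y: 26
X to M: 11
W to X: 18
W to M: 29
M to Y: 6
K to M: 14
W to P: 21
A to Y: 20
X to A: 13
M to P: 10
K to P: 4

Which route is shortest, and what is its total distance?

94 km — Route B is the shortest.

Route A: 26 + 14 + 4 + 10 + 11 + 24 + 17 = 106
Route B: 17 + 20 + 6 + 10 + 6 + 10 + 25 = 94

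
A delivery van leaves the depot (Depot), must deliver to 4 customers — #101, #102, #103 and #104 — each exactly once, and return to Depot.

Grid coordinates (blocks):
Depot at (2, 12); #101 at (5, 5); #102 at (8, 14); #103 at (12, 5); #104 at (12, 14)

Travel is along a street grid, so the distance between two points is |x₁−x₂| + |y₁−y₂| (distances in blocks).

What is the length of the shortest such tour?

Shortest round trip = 38 blocks.

There are 12 distinct closed tours to check (reversals are equivalent).
Depot→#101→#102→#103→#104→Depot: 10+12+13+9+12 = 56
Depot→#101→#102→#104→#103→Depot: 10+12+4+9+17 = 52
Depot→#101→#103→#102→#104→Depot: 10+7+13+4+12 = 46
Depot→#101→#103→#104→#102→Depot: 10+7+9+4+8 = 38
Depot→#101→#104→#102→#103→Depot: 10+16+4+13+17 = 60
Depot→#101→#104→#103→#102→Depot: 10+16+9+13+8 = 56
Depot→#102→#101→#103→#104→Depot: 8+12+7+9+12 = 48
Depot→#102→#101→#104→#103→Depot: 8+12+16+9+17 = 62
Depot→#102→#103→#101→#104→Depot: 8+13+7+16+12 = 56
Depot→#102→#104→#101→#103→Depot: 8+4+16+7+17 = 52
Depot→#103→#101→#102→#104→Depot: 17+7+12+4+12 = 52
Depot→#103→#102→#101→#104→Depot: 17+13+12+16+12 = 70
The minimum is 38.
One optimal route: Depot → #101 → #103 → #104 → #102 → Depot (or its reverse).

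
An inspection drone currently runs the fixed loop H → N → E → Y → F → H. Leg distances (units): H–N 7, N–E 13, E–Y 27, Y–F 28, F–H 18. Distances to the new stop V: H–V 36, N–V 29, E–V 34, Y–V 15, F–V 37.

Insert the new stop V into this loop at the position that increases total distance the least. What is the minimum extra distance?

Minimum extra distance: 22, inserting V between E and Y.

Insertion cost between consecutive stops i–j is d(i,V) + d(V,j) − d(i,j):
  between H and N: 36 + 29 − 7 = 58
  between N and E: 29 + 34 − 13 = 50
  between E and Y: 34 + 15 − 27 = 22
  between Y and F: 15 + 37 − 28 = 24
  between F and H: 37 + 36 − 18 = 55
Cheapest insertion is between E and Y, adding 22.
New total = 93 + 22 = 115.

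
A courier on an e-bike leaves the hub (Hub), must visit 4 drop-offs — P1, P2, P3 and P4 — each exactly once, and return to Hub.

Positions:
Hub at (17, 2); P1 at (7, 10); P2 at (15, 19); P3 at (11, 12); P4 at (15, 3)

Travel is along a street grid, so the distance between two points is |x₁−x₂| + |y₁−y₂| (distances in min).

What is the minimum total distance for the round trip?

With 4 stops there are 4!/2 = 12 distinct round trips (a route and its reverse cost the same).
Hub - P1 - P2 - P3 - P4 - Hub: 18+17+11+13+3 = 62
Hub - P1 - P2 - P4 - P3 - Hub: 18+17+16+13+16 = 80
Hub - P1 - P3 - P2 - P4 - Hub: 18+6+11+16+3 = 54
Hub - P1 - P3 - P4 - P2 - Hub: 18+6+13+16+19 = 72
Hub - P1 - P4 - P2 - P3 - Hub: 18+15+16+11+16 = 76
Hub - P1 - P4 - P3 - P2 - Hub: 18+15+13+11+19 = 76
Hub - P2 - P1 - P3 - P4 - Hub: 19+17+6+13+3 = 58
Hub - P2 - P1 - P4 - P3 - Hub: 19+17+15+13+16 = 80
Hub - P2 - P3 - P1 - P4 - Hub: 19+11+6+15+3 = 54
Hub - P2 - P4 - P1 - P3 - Hub: 19+16+15+6+16 = 72
Hub - P3 - P1 - P2 - P4 - Hub: 16+6+17+16+3 = 58
Hub - P3 - P2 - P1 - P4 - Hub: 16+11+17+15+3 = 62
The minimum is 54.
One optimal route: Hub → P1 → P3 → P2 → P4 → Hub (or its reverse).

54 min — the shortest possible round trip.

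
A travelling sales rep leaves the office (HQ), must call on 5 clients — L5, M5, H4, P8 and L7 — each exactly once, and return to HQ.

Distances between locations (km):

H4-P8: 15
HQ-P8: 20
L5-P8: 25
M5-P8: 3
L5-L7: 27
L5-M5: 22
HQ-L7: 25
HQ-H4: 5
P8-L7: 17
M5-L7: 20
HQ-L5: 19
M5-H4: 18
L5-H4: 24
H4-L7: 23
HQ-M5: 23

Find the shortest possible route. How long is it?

Minimum total distance: 89 km.

With 5 stops there are 5!/2 = 60 distinct round trips (a route and its reverse cost the same).
HQ → L5 → M5 → H4 → P8 → L7 → HQ: 19+22+18+15+17+25 = 116
HQ → L5 → M5 → H4 → L7 → P8 → HQ: 19+22+18+23+17+20 = 119
HQ → L5 → M5 → P8 → H4 → L7 → HQ: 19+22+3+15+23+25 = 107
HQ → L5 → M5 → P8 → L7 → H4 → HQ: 19+22+3+17+23+5 = 89
HQ → L5 → M5 → L7 → H4 → P8 → HQ: 19+22+20+23+15+20 = 119
HQ → L5 → M5 → L7 → P8 → H4 → HQ: 19+22+20+17+15+5 = 98
HQ → L5 → H4 → M5 → P8 → L7 → HQ: 19+24+18+3+17+25 = 106
HQ → L5 → H4 → M5 → L7 → P8 → HQ: 19+24+18+20+17+20 = 118
HQ → L5 → H4 → P8 → M5 → L7 → HQ: 19+24+15+3+20+25 = 106
HQ → L5 → H4 → P8 → L7 → M5 → HQ: 19+24+15+17+20+23 = 118
HQ → L5 → H4 → L7 → M5 → P8 → HQ: 19+24+23+20+3+20 = 109
HQ → L5 → H4 → L7 → P8 → M5 → HQ: 19+24+23+17+3+23 = 109
HQ → L5 → P8 → M5 → H4 → L7 → HQ: 19+25+3+18+23+25 = 113
HQ → L5 → P8 → M5 → L7 → H4 → HQ: 19+25+3+20+23+5 = 95
… (46 more)
The minimum is 89.
One optimal route: HQ → L5 → M5 → P8 → L7 → H4 → HQ (or its reverse).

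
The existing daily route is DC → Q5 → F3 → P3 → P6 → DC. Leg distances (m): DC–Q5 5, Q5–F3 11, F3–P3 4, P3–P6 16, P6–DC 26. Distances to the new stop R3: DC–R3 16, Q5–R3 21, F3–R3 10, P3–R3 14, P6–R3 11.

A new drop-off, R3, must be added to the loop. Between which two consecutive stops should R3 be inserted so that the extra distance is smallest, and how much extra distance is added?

Insertion cost between consecutive stops i–j is d(i,R3) + d(R3,j) − d(i,j):
  between DC and Q5: 16 + 21 − 5 = 32
  between Q5 and F3: 21 + 10 − 11 = 20
  between F3 and P3: 10 + 14 − 4 = 20
  between P3 and P6: 14 + 11 − 16 = 9
  between P6 and DC: 11 + 16 − 26 = 1
Cheapest insertion is between P6 and DC, adding 1.
New total = 62 + 1 = 63.

Adding 1 m by placing R3 on the P6–DC leg.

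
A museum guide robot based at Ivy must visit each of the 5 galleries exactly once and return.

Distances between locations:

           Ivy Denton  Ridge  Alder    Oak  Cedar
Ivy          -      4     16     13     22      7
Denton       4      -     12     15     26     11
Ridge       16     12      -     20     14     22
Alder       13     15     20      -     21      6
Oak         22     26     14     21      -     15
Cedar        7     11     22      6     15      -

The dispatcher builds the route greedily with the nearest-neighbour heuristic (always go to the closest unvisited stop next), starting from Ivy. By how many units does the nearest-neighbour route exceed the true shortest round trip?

13 longer than the optimal tour.

From Ivy: Denton=4, Cedar=7, Alder=13, Ridge=16, Oak=22 → choose Denton (4).
From Denton: Cedar=11, Ridge=12, Alder=15, Oak=26 → choose Cedar (11).
From Cedar: Alder=6, Oak=15, Ridge=22 → choose Alder (6).
From Alder: Ridge=20, Oak=21 → choose Ridge (20).
From Ridge: Oak=14 → choose Oak (14).
NN route Ivy → Denton → Cedar → Alder → Ridge → Oak → Ivy costs 77.
Optimal: Ivy → Denton → Ridge → Oak → Alder → Cedar → Ivy costs 64 (by enumerating all 60 distinct tours).
Excess = 77 − 64 = 13.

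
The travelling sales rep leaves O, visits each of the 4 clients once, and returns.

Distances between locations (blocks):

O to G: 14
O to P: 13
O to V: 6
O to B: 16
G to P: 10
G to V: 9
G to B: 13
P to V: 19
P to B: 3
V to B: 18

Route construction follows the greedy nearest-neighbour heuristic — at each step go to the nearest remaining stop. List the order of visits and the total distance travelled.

O → [V:6 / P:13 / G:14 / B:16] → V (6)
V → [G:9 / B:18 / P:19] → G (9)
G → [P:10 / B:13] → P (10)
P → [B:3] → B (3)
Return B→O: 16.
Total = 6 + 9 + 10 + 3 + 16 = 44.

44 blocks along O → V → G → P → B → O.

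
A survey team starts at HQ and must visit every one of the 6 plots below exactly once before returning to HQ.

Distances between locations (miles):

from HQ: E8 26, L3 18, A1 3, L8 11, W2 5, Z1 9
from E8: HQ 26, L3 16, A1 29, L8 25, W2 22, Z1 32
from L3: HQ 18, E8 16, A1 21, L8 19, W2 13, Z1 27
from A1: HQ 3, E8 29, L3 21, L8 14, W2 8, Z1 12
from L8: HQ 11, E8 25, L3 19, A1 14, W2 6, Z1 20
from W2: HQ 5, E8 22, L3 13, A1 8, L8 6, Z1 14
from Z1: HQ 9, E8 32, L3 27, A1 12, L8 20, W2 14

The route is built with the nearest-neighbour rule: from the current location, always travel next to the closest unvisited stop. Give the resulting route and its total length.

HQ → [A1:3 / W2:5 / Z1:9 / L8:11 / L3:18 / E8:26] → A1 (3)
A1 → [W2:8 / Z1:12 / L8:14 / L3:21 / E8:29] → W2 (8)
W2 → [L8:6 / L3:13 / Z1:14 / E8:22] → L8 (6)
L8 → [L3:19 / Z1:20 / E8:25] → L3 (19)
L3 → [E8:16 / Z1:27] → E8 (16)
E8 → [Z1:32] → Z1 (32)
Return Z1→HQ: 9.
Total = 3 + 8 + 6 + 19 + 16 + 32 + 9 = 93.

Total distance 93 miles via the nearest-neighbour route HQ → A1 → W2 → L8 → L3 → E8 → Z1 → HQ.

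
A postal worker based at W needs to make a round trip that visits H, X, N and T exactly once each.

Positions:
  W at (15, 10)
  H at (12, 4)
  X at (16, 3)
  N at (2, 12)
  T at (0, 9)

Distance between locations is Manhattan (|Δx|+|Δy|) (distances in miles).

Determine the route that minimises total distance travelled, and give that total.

There are 12 distinct closed tours to check (reversals are equivalent).
W→H→X→N→T→W: 9+5+23+5+16 = 58
W→H→X→T→N→W: 9+5+22+5+15 = 56
W→H→N→X→T→W: 9+18+23+22+16 = 88
W→H→N→T→X→W: 9+18+5+22+8 = 62
W→H→T→X→N→W: 9+17+22+23+15 = 86
W→H→T→N→X→W: 9+17+5+23+8 = 62
W→X→H→N→T→W: 8+5+18+5+16 = 52
W→X→H→T→N→W: 8+5+17+5+15 = 50
W→X→N→H→T→W: 8+23+18+17+16 = 82
W→X→T→H→N→W: 8+22+17+18+15 = 80
W→N→H→X→T→W: 15+18+5+22+16 = 76
W→N→X→H→T→W: 15+23+5+17+16 = 76
The minimum is 50.
One optimal route: W → X → H → T → N → W (or its reverse).

50 miles — the shortest possible round trip.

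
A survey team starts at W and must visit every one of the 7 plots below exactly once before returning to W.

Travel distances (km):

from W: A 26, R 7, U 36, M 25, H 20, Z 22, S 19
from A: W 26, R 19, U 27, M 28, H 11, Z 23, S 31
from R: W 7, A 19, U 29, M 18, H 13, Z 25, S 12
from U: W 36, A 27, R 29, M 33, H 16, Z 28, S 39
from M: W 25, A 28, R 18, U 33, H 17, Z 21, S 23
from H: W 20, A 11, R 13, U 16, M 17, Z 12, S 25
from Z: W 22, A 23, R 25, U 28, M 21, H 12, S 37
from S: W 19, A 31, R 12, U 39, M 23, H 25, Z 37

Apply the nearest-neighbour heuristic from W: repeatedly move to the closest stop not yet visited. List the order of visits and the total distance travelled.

At W the remaining stops are R 7, S 19, H 20, Z 22, M 25, A 26, U 36; go to R.
At R the remaining stops are S 12, H 13, M 18, A 19, Z 25, U 29; go to S.
At S the remaining stops are M 23, H 25, A 31, Z 37, U 39; go to M.
At M the remaining stops are H 17, Z 21, A 28, U 33; go to H.
At H the remaining stops are A 11, Z 12, U 16; go to A.
At A the remaining stops are Z 23, U 27; go to Z.
At Z the remaining stops are U 28; go to U.
Return U→W: 36.
Total = 7 + 12 + 23 + 17 + 11 + 23 + 28 + 36 = 157.

Total distance 157 km via the nearest-neighbour route W → R → S → M → H → A → Z → U → W.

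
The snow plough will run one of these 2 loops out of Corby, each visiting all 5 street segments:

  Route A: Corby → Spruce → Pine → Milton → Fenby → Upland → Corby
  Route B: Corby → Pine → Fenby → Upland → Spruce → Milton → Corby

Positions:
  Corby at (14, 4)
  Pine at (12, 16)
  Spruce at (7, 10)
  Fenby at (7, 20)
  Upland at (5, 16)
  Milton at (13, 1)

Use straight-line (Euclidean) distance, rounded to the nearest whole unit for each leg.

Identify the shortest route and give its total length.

42 — Route B is the shortest.

Route A: 9 + 8 + 15 + 20 + 4 + 15 = 71
Route B: 12 + 6 + 4 + 6 + 11 + 3 = 42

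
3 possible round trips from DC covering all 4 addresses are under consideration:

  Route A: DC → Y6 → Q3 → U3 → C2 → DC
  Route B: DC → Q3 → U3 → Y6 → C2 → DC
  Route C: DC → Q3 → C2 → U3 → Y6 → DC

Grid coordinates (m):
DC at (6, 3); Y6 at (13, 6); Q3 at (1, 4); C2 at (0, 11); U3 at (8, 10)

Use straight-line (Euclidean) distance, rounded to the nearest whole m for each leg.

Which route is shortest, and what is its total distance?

Route A: 8 + 12 + 9 + 8 + 10 = 47
Route B: 5 + 9 + 6 + 14 + 10 = 44
Route C: 5 + 7 + 8 + 6 + 8 = 34

34 m — Route C is the shortest.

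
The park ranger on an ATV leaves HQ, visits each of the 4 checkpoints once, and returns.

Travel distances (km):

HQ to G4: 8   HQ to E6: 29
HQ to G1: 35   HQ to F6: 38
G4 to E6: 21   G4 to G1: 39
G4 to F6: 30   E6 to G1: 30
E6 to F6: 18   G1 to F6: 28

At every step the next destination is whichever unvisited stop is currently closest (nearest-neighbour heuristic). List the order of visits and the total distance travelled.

110 km along HQ → G4 → E6 → F6 → G1 → HQ.

From HQ: distances to unvisited — G4=8, E6=29, G1=35, F6=38. Nearest is G4 (8).
From G4: distances to unvisited — E6=21, F6=30, G1=39. Nearest is E6 (21).
From E6: distances to unvisited — F6=18, G1=30. Nearest is F6 (18).
From F6: distances to unvisited — G1=28. Nearest is G1 (28).
Return G1→HQ: 35.
Total = 8 + 21 + 18 + 28 + 35 = 110.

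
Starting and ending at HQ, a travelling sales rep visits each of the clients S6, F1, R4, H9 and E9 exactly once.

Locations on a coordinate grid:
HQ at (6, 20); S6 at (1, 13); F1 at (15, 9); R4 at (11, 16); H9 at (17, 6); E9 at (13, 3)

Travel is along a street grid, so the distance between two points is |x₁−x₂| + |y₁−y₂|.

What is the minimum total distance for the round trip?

Shortest round trip = 66.

With 5 stops there are 5!/2 = 60 distinct round trips (a route and its reverse cost the same).
HQ→S6→F1→R4→H9→E9→HQ: 12+18+11+16+7+24 = 88
HQ→S6→F1→R4→E9→H9→HQ: 12+18+11+15+7+25 = 88
HQ→S6→F1→H9→R4→E9→HQ: 12+18+5+16+15+24 = 90
HQ→S6→F1→H9→E9→R4→HQ: 12+18+5+7+15+9 = 66
HQ→S6→F1→E9→R4→H9→HQ: 12+18+8+15+16+25 = 94
HQ→S6→F1→E9→H9→R4→HQ: 12+18+8+7+16+9 = 70
HQ→S6→R4→F1→H9→E9→HQ: 12+13+11+5+7+24 = 72
HQ→S6→R4→F1→E9→H9→HQ: 12+13+11+8+7+25 = 76
HQ→S6→R4→H9→F1→E9→HQ: 12+13+16+5+8+24 = 78
HQ→S6→R4→H9→E9→F1→HQ: 12+13+16+7+8+20 = 76
HQ→S6→R4→E9→F1→H9→HQ: 12+13+15+8+5+25 = 78
HQ→S6→R4→E9→H9→F1→HQ: 12+13+15+7+5+20 = 72
HQ→S6→H9→F1→R4→E9→HQ: 12+23+5+11+15+24 = 90
HQ→S6→H9→F1→E9→R4→HQ: 12+23+5+8+15+9 = 72
… (46 more)
The minimum is 66.
One optimal route: HQ → S6 → F1 → H9 → E9 → R4 → HQ (or its reverse).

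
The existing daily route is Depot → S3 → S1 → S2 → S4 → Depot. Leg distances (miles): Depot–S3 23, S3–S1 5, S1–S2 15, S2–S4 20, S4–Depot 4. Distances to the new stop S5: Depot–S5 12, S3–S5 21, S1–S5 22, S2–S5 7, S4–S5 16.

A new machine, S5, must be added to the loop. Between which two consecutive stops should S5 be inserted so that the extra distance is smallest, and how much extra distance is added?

Insertion cost between consecutive stops i–j is d(i,S5) + d(S5,j) − d(i,j):
  between Depot and S3: 12 + 21 − 23 = 10
  between S3 and S1: 21 + 22 − 5 = 38
  between S1 and S2: 22 + 7 − 15 = 14
  between S2 and S4: 7 + 16 − 20 = 3
  between S4 and Depot: 16 + 12 − 4 = 24
Cheapest insertion is between S2 and S4, adding 3.
New total = 67 + 3 = 70.

+3 miles — insert S5 between S2 and S4.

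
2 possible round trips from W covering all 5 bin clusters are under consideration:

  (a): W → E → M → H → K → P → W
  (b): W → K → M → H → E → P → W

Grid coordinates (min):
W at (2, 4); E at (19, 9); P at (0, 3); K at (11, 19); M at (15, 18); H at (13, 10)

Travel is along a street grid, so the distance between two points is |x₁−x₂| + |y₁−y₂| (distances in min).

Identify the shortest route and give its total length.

Shortest is (b), total 74 min.

(a): 22 + 13 + 10 + 11 + 27 + 3 = 86
(b): 24 + 5 + 10 + 7 + 25 + 3 = 74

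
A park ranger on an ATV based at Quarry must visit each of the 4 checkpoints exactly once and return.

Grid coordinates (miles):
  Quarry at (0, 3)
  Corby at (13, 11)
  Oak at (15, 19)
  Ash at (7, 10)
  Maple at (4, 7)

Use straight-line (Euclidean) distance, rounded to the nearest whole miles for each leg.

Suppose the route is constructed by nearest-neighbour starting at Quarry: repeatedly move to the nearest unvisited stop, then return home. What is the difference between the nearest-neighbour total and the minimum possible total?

The nearest-neighbour route is 1 miles longer than optimal.

Quarry: Maple=6, Ash=10, Corby=15, Oak=22 ⇒ Maple
Maple: Ash=4, Corby=10, Oak=16 ⇒ Ash
Ash: Corby=6, Oak=12 ⇒ Corby
Corby: Oak=8 ⇒ Oak
NN route Quarry → Maple → Ash → Corby → Oak → Quarry costs 46.
Optimal: Quarry → Corby → Oak → Ash → Maple → Quarry costs 45 (by enumerating all 12 distinct tours).
Excess = 46 − 45 = 1.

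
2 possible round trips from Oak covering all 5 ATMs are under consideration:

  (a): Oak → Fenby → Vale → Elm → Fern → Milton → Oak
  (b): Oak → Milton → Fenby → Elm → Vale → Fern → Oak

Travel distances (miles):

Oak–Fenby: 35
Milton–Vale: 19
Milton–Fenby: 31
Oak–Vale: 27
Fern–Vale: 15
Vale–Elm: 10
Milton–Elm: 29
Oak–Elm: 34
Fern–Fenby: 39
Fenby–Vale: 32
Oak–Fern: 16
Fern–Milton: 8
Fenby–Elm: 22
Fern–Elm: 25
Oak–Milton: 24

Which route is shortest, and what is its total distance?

(a): 35 + 32 + 10 + 25 + 8 + 24 = 134
(b): 24 + 31 + 22 + 10 + 15 + 16 = 118

Shortest is (b), total 118 miles.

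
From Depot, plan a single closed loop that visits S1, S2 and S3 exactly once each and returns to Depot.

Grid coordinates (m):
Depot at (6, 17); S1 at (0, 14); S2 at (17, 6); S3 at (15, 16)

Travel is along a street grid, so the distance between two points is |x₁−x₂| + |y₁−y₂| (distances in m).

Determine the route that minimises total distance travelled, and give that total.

With 3 stops there are 3!/2 = 3 distinct round trips (a route and its reverse cost the same).
Depot→S1→S2→S3→Depot: 9+25+12+10 = 56
Depot→S1→S3→S2→Depot: 9+17+12+22 = 60
Depot→S2→S1→S3→Depot: 22+25+17+10 = 74
The minimum is 56.
One optimal route: Depot → S1 → S2 → S3 → Depot (or its reverse).

Shortest round trip = 56 m.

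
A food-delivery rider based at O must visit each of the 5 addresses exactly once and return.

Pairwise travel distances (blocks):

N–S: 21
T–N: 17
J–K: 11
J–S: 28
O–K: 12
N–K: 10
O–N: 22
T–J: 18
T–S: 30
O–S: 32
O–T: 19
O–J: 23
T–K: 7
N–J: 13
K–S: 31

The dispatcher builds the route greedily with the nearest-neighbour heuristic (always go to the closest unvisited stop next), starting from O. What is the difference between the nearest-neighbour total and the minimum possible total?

From O: K=12, T=19, N=22, J=23, S=32 → choose K (12).
From K: T=7, N=10, J=11, S=31 → choose T (7).
From T: N=17, J=18, S=30 → choose N (17).
From N: J=13, S=21 → choose J (13).
From J: S=28 → choose S (28).
NN route O → K → T → N → J → S → O costs 109.
Optimal: O → T → K → J → N → S → O costs 103 (by enumerating all 60 distinct tours).
Excess = 109 − 103 = 6.

6 blocks longer than the optimal tour.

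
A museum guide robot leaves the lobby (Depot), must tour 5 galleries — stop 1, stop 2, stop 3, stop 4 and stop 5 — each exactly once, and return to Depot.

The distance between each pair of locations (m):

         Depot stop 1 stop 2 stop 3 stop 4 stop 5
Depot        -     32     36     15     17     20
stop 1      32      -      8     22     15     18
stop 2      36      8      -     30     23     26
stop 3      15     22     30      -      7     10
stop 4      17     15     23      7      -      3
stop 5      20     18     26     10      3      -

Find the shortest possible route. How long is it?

Shortest round trip = 87 m.

With 5 stops there are 5!/2 = 60 distinct round trips (a route and its reverse cost the same).
Depot→stop 1→stop 2→stop 3→stop 4→stop 5→Depot: 32+8+30+7+3+20 = 100
Depot→stop 1→stop 2→stop 3→stop 5→stop 4→Depot: 32+8+30+10+3+17 = 100
Depot→stop 1→stop 2→stop 4→stop 3→stop 5→Depot: 32+8+23+7+10+20 = 100
Depot→stop 1→stop 2→stop 4→stop 5→stop 3→Depot: 32+8+23+3+10+15 = 91
Depot→stop 1→stop 2→stop 5→stop 3→stop 4→Depot: 32+8+26+10+7+17 = 100
Depot→stop 1→stop 2→stop 5→stop 4→stop 3→Depot: 32+8+26+3+7+15 = 91
Depot→stop 1→stop 3→stop 2→stop 4→stop 5→Depot: 32+22+30+23+3+20 = 130
Depot→stop 1→stop 3→stop 2→stop 5→stop 4→Depot: 32+22+30+26+3+17 = 130
Depot→stop 1→stop 3→stop 4→stop 2→stop 5→Depot: 32+22+7+23+26+20 = 130
Depot→stop 1→stop 3→stop 4→stop 5→stop 2→Depot: 32+22+7+3+26+36 = 126
Depot→stop 1→stop 3→stop 5→stop 2→stop 4→Depot: 32+22+10+26+23+17 = 130
Depot→stop 1→stop 3→stop 5→stop 4→stop 2→Depot: 32+22+10+3+23+36 = 126
Depot→stop 1→stop 4→stop 2→stop 3→stop 5→Depot: 32+15+23+30+10+20 = 130
Depot→stop 1→stop 4→stop 2→stop 5→stop 3→Depot: 32+15+23+26+10+15 = 121
… (46 more)
Depot→stop 2→stop 1→stop 4→stop 5→stop 3→Depot: 36+8+15+3+10+15 = 87  ← best
The minimum is 87.
One optimal route: Depot → stop 2 → stop 1 → stop 4 → stop 5 → stop 3 → Depot (or its reverse).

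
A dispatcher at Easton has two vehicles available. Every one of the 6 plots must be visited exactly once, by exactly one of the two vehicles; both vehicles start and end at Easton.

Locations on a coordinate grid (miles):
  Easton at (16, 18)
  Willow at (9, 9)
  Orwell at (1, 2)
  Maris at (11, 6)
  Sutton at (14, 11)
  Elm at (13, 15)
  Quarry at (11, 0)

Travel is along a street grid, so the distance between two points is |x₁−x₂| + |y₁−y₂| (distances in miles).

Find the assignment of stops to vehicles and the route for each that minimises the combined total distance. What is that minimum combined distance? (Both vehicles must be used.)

Minimum combined distance: 78 miles.

Try each way of splitting the stops between the two vehicles (each non-empty) and, for each split, find the best tour for each vehicle:
  {Willow} + {Orwell, Maris, Sutton, Elm, Quarry}: 32 + 66 = 98
  {Orwell} + {Willow, Maris, Sutton, Elm, Quarry}: 62 + 50 = 112
  {Willow, Orwell} + {Maris, Sutton, Elm, Quarry}: 62 + 46 = 108
  {Maris} + {Willow, Orwell, Sutton, Elm, Quarry}: 34 + 66 = 100
  {Willow, Maris} + {Orwell, Sutton, Elm, Quarry}: 38 + 66 = 104
  {Orwell, Maris} + {Willow, Sutton, Elm, Quarry}: 62 + 50 = 112
  … (31 splits in total)
  {Elm} + {Willow, Orwell, Maris, Sutton, Quarry}: 12 + 66 = 78  ← best
Best: vehicle 1 Easton → Elm → Easton = 12; vehicle 2 Easton → Willow → Orwell → Quarry → Maris → Sutton → Easton = 66; combined 78.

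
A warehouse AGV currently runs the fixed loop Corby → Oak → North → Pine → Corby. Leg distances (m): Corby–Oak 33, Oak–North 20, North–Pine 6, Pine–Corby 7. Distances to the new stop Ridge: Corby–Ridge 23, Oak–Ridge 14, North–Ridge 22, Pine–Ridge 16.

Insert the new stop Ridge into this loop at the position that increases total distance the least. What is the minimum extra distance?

Insertion cost between consecutive stops i–j is d(i,Ridge) + d(Ridge,j) − d(i,j):
  between Corby and Oak: 23 + 14 − 33 = 4
  between Oak and North: 14 + 22 − 20 = 16
  between North and Pine: 22 + 16 − 6 = 32
  between Pine and Corby: 16 + 23 − 7 = 32
Cheapest insertion is between Corby and Oak, adding 4.
New total = 66 + 4 = 70.

Adding 4 m by placing Ridge on the Corby–Oak leg.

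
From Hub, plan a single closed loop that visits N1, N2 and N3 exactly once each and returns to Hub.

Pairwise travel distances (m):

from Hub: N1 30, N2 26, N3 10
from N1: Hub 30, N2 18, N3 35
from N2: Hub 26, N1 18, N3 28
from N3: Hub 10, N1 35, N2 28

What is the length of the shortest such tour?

Shortest round trip = 86 m.

With 3 stops there are 3!/2 = 3 distinct round trips (a route and its reverse cost the same).
Hub - N1 - N2 - N3 - Hub: 30+18+28+10 = 86
Hub - N1 - N3 - N2 - Hub: 30+35+28+26 = 119
Hub - N2 - N1 - N3 - Hub: 26+18+35+10 = 89
The minimum is 86.
One optimal route: Hub → N1 → N2 → N3 → Hub (or its reverse).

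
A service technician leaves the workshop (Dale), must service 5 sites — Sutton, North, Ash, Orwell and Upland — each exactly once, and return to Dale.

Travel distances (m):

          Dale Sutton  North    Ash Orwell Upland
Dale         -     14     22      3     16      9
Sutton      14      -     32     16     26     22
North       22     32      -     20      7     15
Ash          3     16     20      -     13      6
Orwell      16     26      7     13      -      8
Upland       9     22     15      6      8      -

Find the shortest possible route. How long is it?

Minimum total distance: 70 m.

There are 60 distinct closed tours to check (reversals are equivalent).
Dale-Sutton-North-Ash-Orwell-Upland-Dale: 14+32+20+13+8+9 = 96
Dale-Sutton-North-Ash-Upland-Orwell-Dale: 14+32+20+6+8+16 = 96
Dale-Sutton-North-Orwell-Ash-Upland-Dale: 14+32+7+13+6+9 = 81
Dale-Sutton-North-Orwell-Upland-Ash-Dale: 14+32+7+8+6+3 = 70
Dale-Sutton-North-Upland-Ash-Orwell-Dale: 14+32+15+6+13+16 = 96
Dale-Sutton-North-Upland-Orwell-Ash-Dale: 14+32+15+8+13+3 = 85
Dale-Sutton-Ash-North-Orwell-Upland-Dale: 14+16+20+7+8+9 = 74
Dale-Sutton-Ash-North-Upland-Orwell-Dale: 14+16+20+15+8+16 = 89
Dale-Sutton-Ash-Orwell-North-Upland-Dale: 14+16+13+7+15+9 = 74
Dale-Sutton-Ash-Orwell-Upland-North-Dale: 14+16+13+8+15+22 = 88
Dale-Sutton-Ash-Upland-North-Orwell-Dale: 14+16+6+15+7+16 = 74
Dale-Sutton-Ash-Upland-Orwell-North-Dale: 14+16+6+8+7+22 = 73
Dale-Sutton-Orwell-North-Ash-Upland-Dale: 14+26+7+20+6+9 = 82
Dale-Sutton-Orwell-North-Upland-Ash-Dale: 14+26+7+15+6+3 = 71
… (46 more)
The minimum is 70.
One optimal route: Dale → Sutton → North → Orwell → Upland → Ash → Dale (or its reverse).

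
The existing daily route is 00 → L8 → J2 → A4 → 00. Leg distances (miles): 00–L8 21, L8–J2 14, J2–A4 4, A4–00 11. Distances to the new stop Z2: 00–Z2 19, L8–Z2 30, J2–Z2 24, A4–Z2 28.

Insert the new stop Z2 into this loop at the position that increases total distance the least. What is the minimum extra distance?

Minimum extra distance: 28 miles, inserting Z2 between 00 and L8.

Insertion cost between consecutive stops i–j is d(i,Z2) + d(Z2,j) − d(i,j):
  between 00 and L8: 19 + 30 − 21 = 28
  between L8 and J2: 30 + 24 − 14 = 40
  between J2 and A4: 24 + 28 − 4 = 48
  between A4 and 00: 28 + 19 − 11 = 36
Cheapest insertion is between 00 and L8, adding 28.
New total = 50 + 28 = 78.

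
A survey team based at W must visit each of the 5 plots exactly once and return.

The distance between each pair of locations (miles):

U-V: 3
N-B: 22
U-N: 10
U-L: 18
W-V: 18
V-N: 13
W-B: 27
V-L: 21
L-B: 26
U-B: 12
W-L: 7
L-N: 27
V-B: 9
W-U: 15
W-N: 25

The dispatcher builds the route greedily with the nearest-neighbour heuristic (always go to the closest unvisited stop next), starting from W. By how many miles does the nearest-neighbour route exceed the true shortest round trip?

From W: L=7, U=15, V=18, N=25, B=27 → choose L (7).
From L: U=18, V=21, B=26, N=27 → choose U (18).
From U: V=3, N=10, B=12 → choose V (3).
From V: B=9, N=13 → choose B (9).
From B: N=22 → choose N (22).
NN route W → L → U → V → B → N → W costs 84.
Optimal: W → U → N → V → B → L → W costs 80 (by enumerating all 60 distinct tours).
Excess = 84 − 80 = 4.

4 miles longer than the optimal tour.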